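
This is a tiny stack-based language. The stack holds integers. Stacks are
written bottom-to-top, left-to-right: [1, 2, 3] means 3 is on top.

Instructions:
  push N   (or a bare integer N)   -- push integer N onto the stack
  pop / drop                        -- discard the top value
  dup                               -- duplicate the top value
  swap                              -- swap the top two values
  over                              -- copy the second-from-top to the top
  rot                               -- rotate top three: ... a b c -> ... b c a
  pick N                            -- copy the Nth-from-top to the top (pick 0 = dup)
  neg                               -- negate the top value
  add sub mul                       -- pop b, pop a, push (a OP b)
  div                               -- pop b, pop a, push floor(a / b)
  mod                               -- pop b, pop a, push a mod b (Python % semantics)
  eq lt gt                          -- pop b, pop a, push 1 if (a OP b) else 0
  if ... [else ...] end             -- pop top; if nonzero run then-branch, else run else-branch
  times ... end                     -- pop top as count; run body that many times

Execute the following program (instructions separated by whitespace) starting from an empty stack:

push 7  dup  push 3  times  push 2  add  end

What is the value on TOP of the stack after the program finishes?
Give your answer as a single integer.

Answer: 13

Derivation:
After 'push 7': [7]
After 'dup': [7, 7]
After 'push 3': [7, 7, 3]
After 'times': [7, 7]
After 'push 2': [7, 7, 2]
After 'add': [7, 9]
After 'push 2': [7, 9, 2]
After 'add': [7, 11]
After 'push 2': [7, 11, 2]
After 'add': [7, 13]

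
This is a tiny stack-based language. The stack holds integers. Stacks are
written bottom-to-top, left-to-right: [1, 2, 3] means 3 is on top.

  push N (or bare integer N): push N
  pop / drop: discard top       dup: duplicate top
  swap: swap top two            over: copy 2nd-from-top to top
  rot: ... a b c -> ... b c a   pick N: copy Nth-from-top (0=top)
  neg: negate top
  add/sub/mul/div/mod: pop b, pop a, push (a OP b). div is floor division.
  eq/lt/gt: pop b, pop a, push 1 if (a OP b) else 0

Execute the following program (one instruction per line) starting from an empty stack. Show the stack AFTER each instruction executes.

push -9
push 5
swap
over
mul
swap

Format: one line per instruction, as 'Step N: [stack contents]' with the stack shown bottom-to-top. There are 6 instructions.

Step 1: [-9]
Step 2: [-9, 5]
Step 3: [5, -9]
Step 4: [5, -9, 5]
Step 5: [5, -45]
Step 6: [-45, 5]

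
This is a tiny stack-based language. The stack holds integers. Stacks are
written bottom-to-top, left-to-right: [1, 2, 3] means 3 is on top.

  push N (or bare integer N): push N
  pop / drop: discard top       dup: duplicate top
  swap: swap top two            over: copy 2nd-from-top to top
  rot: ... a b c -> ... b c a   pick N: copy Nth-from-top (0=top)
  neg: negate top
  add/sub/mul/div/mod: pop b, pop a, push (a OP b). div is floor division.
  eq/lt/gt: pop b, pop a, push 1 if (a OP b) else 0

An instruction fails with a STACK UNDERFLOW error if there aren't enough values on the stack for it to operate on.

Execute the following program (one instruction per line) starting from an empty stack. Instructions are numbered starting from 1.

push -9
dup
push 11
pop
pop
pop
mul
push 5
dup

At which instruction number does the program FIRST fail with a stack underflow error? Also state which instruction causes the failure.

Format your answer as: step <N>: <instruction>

Step 1 ('push -9'): stack = [-9], depth = 1
Step 2 ('dup'): stack = [-9, -9], depth = 2
Step 3 ('push 11'): stack = [-9, -9, 11], depth = 3
Step 4 ('pop'): stack = [-9, -9], depth = 2
Step 5 ('pop'): stack = [-9], depth = 1
Step 6 ('pop'): stack = [], depth = 0
Step 7 ('mul'): needs 2 value(s) but depth is 0 — STACK UNDERFLOW

Answer: step 7: mul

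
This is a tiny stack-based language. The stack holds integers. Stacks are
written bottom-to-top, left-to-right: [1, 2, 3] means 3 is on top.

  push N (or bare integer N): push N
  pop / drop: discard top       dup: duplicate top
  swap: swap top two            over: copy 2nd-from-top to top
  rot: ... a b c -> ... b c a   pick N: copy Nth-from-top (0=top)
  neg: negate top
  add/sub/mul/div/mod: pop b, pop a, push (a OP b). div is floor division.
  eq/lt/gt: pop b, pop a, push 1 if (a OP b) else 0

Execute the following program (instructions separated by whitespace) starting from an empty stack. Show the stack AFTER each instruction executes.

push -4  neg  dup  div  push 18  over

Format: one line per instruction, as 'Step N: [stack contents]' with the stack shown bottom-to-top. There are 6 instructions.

Step 1: [-4]
Step 2: [4]
Step 3: [4, 4]
Step 4: [1]
Step 5: [1, 18]
Step 6: [1, 18, 1]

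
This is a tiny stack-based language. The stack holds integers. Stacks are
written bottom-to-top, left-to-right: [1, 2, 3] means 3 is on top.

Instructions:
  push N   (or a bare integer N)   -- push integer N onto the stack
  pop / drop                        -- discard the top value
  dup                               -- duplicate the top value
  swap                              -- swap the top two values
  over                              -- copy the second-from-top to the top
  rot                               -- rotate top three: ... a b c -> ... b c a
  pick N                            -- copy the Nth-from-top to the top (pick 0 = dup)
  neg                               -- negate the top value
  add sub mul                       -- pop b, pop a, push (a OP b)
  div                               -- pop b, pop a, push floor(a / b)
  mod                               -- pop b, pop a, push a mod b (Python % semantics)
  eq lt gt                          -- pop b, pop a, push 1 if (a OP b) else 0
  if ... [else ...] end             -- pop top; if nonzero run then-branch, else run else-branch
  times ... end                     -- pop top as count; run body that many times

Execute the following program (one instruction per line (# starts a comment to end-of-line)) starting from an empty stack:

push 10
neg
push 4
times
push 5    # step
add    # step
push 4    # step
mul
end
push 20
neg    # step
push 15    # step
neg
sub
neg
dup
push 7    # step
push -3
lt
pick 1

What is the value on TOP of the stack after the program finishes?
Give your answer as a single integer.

After 'push 10': [10]
After 'neg': [-10]
After 'push 4': [-10, 4]
After 'times': [-10]
After 'push 5': [-10, 5]
After 'add': [-5]
After 'push 4': [-5, 4]
After 'mul': [-20]
After 'push 5': [-20, 5]
After 'add': [-15]
  ...
After 'neg': [-860, -20]
After 'push 15': [-860, -20, 15]
After 'neg': [-860, -20, -15]
After 'sub': [-860, -5]
After 'neg': [-860, 5]
After 'dup': [-860, 5, 5]
After 'push 7': [-860, 5, 5, 7]
After 'push -3': [-860, 5, 5, 7, -3]
After 'lt': [-860, 5, 5, 0]
After 'pick 1': [-860, 5, 5, 0, 5]

Answer: 5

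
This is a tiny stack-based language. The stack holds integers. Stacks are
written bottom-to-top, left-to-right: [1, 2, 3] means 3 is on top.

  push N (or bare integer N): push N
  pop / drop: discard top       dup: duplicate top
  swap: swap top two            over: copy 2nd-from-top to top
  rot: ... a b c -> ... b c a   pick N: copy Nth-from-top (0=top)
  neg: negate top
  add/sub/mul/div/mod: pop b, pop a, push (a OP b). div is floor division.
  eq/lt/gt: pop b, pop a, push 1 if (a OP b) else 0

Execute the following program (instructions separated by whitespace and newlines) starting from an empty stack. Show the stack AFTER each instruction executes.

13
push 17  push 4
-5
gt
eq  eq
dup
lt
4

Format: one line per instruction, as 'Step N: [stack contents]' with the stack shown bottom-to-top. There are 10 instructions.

Step 1: [13]
Step 2: [13, 17]
Step 3: [13, 17, 4]
Step 4: [13, 17, 4, -5]
Step 5: [13, 17, 1]
Step 6: [13, 0]
Step 7: [0]
Step 8: [0, 0]
Step 9: [0]
Step 10: [0, 4]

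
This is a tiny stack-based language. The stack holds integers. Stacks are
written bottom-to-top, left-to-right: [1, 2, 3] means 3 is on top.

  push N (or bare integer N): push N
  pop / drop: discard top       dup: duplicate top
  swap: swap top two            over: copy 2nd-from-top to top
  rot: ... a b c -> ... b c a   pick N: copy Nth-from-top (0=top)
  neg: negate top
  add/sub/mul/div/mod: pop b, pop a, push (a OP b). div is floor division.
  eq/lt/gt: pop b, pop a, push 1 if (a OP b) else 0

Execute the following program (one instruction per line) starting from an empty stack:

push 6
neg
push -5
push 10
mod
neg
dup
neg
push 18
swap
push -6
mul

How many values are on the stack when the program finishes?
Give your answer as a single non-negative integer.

Answer: 4

Derivation:
After 'push 6': stack = [6] (depth 1)
After 'neg': stack = [-6] (depth 1)
After 'push -5': stack = [-6, -5] (depth 2)
After 'push 10': stack = [-6, -5, 10] (depth 3)
After 'mod': stack = [-6, 5] (depth 2)
After 'neg': stack = [-6, -5] (depth 2)
After 'dup': stack = [-6, -5, -5] (depth 3)
After 'neg': stack = [-6, -5, 5] (depth 3)
After 'push 18': stack = [-6, -5, 5, 18] (depth 4)
After 'swap': stack = [-6, -5, 18, 5] (depth 4)
After 'push -6': stack = [-6, -5, 18, 5, -6] (depth 5)
After 'mul': stack = [-6, -5, 18, -30] (depth 4)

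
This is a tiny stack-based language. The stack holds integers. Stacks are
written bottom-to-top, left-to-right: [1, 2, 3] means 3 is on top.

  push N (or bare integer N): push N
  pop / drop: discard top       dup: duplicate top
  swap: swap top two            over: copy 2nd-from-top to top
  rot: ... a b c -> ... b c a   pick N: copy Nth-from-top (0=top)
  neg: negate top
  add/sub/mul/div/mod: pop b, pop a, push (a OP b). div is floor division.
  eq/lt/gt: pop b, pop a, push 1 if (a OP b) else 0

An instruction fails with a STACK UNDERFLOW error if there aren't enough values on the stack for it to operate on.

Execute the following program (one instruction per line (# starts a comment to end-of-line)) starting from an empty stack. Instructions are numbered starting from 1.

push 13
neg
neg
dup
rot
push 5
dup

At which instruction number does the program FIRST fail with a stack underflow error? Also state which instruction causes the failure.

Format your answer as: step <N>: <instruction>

Answer: step 5: rot

Derivation:
Step 1 ('push 13'): stack = [13], depth = 1
Step 2 ('neg'): stack = [-13], depth = 1
Step 3 ('neg'): stack = [13], depth = 1
Step 4 ('dup'): stack = [13, 13], depth = 2
Step 5 ('rot'): needs 3 value(s) but depth is 2 — STACK UNDERFLOW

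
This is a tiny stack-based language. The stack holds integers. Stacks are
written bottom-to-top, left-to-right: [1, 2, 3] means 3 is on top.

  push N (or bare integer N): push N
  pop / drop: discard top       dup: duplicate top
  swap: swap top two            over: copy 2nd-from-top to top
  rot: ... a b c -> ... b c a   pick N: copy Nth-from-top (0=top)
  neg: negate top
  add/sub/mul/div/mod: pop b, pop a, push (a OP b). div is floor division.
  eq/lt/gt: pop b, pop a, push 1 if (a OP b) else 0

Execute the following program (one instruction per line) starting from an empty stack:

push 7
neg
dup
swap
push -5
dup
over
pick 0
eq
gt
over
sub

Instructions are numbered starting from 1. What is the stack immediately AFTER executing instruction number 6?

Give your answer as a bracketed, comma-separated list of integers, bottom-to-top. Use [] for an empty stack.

Answer: [-7, -7, -5, -5]

Derivation:
Step 1 ('push 7'): [7]
Step 2 ('neg'): [-7]
Step 3 ('dup'): [-7, -7]
Step 4 ('swap'): [-7, -7]
Step 5 ('push -5'): [-7, -7, -5]
Step 6 ('dup'): [-7, -7, -5, -5]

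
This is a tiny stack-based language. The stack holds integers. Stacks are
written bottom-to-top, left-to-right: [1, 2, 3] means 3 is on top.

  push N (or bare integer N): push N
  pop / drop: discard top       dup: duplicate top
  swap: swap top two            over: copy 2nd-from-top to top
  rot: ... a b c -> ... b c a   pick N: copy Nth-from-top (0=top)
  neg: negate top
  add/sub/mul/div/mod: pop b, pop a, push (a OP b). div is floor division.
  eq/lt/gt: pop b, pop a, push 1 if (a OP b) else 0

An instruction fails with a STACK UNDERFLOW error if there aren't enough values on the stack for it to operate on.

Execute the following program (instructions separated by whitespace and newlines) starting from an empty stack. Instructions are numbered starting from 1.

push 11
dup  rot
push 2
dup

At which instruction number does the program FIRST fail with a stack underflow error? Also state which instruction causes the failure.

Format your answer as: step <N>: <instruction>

Step 1 ('push 11'): stack = [11], depth = 1
Step 2 ('dup'): stack = [11, 11], depth = 2
Step 3 ('rot'): needs 3 value(s) but depth is 2 — STACK UNDERFLOW

Answer: step 3: rot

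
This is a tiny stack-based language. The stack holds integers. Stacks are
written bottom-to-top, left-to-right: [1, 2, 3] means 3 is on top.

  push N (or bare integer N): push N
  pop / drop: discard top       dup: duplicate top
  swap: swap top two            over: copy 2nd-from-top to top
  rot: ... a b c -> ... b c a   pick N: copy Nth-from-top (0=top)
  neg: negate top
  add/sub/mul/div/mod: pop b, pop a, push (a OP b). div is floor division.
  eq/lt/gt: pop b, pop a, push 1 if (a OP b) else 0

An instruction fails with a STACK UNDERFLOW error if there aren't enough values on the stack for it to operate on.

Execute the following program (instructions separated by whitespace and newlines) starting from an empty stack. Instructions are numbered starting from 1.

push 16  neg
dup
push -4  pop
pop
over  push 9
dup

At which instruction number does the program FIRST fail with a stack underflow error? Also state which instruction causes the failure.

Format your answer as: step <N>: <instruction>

Step 1 ('push 16'): stack = [16], depth = 1
Step 2 ('neg'): stack = [-16], depth = 1
Step 3 ('dup'): stack = [-16, -16], depth = 2
Step 4 ('push -4'): stack = [-16, -16, -4], depth = 3
Step 5 ('pop'): stack = [-16, -16], depth = 2
Step 6 ('pop'): stack = [-16], depth = 1
Step 7 ('over'): needs 2 value(s) but depth is 1 — STACK UNDERFLOW

Answer: step 7: over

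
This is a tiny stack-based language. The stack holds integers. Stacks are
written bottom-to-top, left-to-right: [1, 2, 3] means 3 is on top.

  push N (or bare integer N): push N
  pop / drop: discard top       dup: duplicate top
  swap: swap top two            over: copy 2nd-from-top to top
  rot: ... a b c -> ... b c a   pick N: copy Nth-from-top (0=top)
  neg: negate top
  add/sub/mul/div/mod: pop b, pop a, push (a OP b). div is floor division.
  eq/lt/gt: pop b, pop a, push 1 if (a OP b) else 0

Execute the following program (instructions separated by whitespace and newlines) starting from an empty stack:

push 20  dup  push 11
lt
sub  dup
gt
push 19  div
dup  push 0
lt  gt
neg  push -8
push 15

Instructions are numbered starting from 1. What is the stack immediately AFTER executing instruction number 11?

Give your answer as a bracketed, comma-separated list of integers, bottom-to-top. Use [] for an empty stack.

Step 1 ('push 20'): [20]
Step 2 ('dup'): [20, 20]
Step 3 ('push 11'): [20, 20, 11]
Step 4 ('lt'): [20, 0]
Step 5 ('sub'): [20]
Step 6 ('dup'): [20, 20]
Step 7 ('gt'): [0]
Step 8 ('push 19'): [0, 19]
Step 9 ('div'): [0]
Step 10 ('dup'): [0, 0]
Step 11 ('push 0'): [0, 0, 0]

Answer: [0, 0, 0]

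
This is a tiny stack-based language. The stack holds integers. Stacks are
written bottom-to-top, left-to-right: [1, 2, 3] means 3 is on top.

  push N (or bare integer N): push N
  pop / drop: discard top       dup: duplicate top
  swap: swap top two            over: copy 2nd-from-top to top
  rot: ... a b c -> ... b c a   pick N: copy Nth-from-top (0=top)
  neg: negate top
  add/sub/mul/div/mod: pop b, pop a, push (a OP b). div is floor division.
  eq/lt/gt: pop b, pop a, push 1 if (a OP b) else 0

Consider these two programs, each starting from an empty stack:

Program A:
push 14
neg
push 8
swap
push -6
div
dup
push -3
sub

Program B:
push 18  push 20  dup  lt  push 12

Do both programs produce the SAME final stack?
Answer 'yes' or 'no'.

Program A trace:
  After 'push 14': [14]
  After 'neg': [-14]
  After 'push 8': [-14, 8]
  After 'swap': [8, -14]
  After 'push -6': [8, -14, -6]
  After 'div': [8, 2]
  After 'dup': [8, 2, 2]
  After 'push -3': [8, 2, 2, -3]
  After 'sub': [8, 2, 5]
Program A final stack: [8, 2, 5]

Program B trace:
  After 'push 18': [18]
  After 'push 20': [18, 20]
  After 'dup': [18, 20, 20]
  After 'lt': [18, 0]
  After 'push 12': [18, 0, 12]
Program B final stack: [18, 0, 12]
Same: no

Answer: no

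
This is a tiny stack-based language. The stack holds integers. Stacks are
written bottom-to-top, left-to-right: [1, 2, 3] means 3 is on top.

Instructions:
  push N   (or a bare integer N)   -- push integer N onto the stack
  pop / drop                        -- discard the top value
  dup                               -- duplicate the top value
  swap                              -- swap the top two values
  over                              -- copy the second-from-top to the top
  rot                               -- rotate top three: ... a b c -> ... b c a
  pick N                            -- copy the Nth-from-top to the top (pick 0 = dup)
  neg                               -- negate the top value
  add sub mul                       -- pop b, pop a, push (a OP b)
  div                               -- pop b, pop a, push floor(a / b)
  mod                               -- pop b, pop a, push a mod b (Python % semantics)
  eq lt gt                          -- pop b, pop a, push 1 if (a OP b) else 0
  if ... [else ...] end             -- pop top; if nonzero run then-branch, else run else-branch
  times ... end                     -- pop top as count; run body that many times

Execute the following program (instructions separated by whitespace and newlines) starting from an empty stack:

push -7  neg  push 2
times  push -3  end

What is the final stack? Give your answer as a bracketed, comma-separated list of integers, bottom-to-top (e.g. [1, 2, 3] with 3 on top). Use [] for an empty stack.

After 'push -7': [-7]
After 'neg': [7]
After 'push 2': [7, 2]
After 'times': [7]
After 'push -3': [7, -3]
After 'push -3': [7, -3, -3]

Answer: [7, -3, -3]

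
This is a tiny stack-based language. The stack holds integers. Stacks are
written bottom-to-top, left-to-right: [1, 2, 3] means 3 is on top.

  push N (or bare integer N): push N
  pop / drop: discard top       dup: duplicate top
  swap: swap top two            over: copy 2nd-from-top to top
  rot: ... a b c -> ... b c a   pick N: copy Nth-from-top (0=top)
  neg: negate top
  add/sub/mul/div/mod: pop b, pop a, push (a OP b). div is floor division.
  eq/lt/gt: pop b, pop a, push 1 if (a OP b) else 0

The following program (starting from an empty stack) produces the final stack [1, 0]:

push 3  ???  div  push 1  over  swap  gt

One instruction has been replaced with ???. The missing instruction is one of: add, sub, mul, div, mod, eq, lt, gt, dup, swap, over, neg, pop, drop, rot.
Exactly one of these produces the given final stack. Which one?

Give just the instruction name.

Answer: dup

Derivation:
Stack before ???: [3]
Stack after ???:  [3, 3]
The instruction that transforms [3] -> [3, 3] is: dup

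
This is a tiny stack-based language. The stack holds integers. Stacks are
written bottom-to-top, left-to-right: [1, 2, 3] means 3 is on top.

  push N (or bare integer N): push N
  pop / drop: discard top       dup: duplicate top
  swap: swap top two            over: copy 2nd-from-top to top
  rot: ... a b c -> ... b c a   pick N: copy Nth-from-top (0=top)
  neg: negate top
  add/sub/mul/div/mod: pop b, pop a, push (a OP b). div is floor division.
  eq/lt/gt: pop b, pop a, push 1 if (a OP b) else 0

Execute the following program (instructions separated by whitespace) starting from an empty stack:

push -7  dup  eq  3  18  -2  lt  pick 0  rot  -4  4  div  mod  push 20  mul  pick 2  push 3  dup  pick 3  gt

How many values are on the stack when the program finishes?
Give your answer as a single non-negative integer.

After 'push -7': stack = [-7] (depth 1)
After 'dup': stack = [-7, -7] (depth 2)
After 'eq': stack = [1] (depth 1)
After 'push 3': stack = [1, 3] (depth 2)
After 'push 18': stack = [1, 3, 18] (depth 3)
After 'push -2': stack = [1, 3, 18, -2] (depth 4)
After 'lt': stack = [1, 3, 0] (depth 3)
After 'pick 0': stack = [1, 3, 0, 0] (depth 4)
After 'rot': stack = [1, 0, 0, 3] (depth 4)
After 'push -4': stack = [1, 0, 0, 3, -4] (depth 5)
After 'push 4': stack = [1, 0, 0, 3, -4, 4] (depth 6)
After 'div': stack = [1, 0, 0, 3, -1] (depth 5)
After 'mod': stack = [1, 0, 0, 0] (depth 4)
After 'push 20': stack = [1, 0, 0, 0, 20] (depth 5)
After 'mul': stack = [1, 0, 0, 0] (depth 4)
After 'pick 2': stack = [1, 0, 0, 0, 0] (depth 5)
After 'push 3': stack = [1, 0, 0, 0, 0, 3] (depth 6)
After 'dup': stack = [1, 0, 0, 0, 0, 3, 3] (depth 7)
After 'pick 3': stack = [1, 0, 0, 0, 0, 3, 3, 0] (depth 8)
After 'gt': stack = [1, 0, 0, 0, 0, 3, 1] (depth 7)

Answer: 7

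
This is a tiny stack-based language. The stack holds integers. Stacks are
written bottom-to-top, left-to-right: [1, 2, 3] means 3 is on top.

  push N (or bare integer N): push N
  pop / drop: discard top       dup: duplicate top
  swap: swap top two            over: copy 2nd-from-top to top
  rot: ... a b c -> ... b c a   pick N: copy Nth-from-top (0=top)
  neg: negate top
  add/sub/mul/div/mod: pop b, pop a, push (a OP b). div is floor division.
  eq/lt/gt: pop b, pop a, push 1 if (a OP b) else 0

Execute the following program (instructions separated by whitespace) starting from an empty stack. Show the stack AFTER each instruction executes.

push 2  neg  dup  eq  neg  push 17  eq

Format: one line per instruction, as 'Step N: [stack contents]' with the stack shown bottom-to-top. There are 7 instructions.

Step 1: [2]
Step 2: [-2]
Step 3: [-2, -2]
Step 4: [1]
Step 5: [-1]
Step 6: [-1, 17]
Step 7: [0]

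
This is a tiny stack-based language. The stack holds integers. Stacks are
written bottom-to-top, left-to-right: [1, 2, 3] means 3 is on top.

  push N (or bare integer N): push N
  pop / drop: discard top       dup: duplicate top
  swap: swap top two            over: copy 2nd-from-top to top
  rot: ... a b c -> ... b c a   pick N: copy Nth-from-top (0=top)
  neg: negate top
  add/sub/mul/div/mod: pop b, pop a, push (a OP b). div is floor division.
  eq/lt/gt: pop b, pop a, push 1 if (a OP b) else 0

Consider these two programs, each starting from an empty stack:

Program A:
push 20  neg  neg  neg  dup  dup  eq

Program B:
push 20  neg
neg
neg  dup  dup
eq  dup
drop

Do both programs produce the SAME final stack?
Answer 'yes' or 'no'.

Answer: yes

Derivation:
Program A trace:
  After 'push 20': [20]
  After 'neg': [-20]
  After 'neg': [20]
  After 'neg': [-20]
  After 'dup': [-20, -20]
  After 'dup': [-20, -20, -20]
  After 'eq': [-20, 1]
Program A final stack: [-20, 1]

Program B trace:
  After 'push 20': [20]
  After 'neg': [-20]
  After 'neg': [20]
  After 'neg': [-20]
  After 'dup': [-20, -20]
  After 'dup': [-20, -20, -20]
  After 'eq': [-20, 1]
  After 'dup': [-20, 1, 1]
  After 'drop': [-20, 1]
Program B final stack: [-20, 1]
Same: yes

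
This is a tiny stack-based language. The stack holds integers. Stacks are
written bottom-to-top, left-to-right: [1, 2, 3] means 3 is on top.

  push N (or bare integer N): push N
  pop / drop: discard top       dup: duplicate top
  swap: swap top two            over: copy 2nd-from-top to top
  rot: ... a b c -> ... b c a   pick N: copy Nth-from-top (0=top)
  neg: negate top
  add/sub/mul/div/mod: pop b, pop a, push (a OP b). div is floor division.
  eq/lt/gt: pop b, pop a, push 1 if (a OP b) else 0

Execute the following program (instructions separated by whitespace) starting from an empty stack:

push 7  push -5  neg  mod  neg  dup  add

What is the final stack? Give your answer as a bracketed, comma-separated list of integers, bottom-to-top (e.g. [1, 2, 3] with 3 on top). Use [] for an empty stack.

After 'push 7': [7]
After 'push -5': [7, -5]
After 'neg': [7, 5]
After 'mod': [2]
After 'neg': [-2]
After 'dup': [-2, -2]
After 'add': [-4]

Answer: [-4]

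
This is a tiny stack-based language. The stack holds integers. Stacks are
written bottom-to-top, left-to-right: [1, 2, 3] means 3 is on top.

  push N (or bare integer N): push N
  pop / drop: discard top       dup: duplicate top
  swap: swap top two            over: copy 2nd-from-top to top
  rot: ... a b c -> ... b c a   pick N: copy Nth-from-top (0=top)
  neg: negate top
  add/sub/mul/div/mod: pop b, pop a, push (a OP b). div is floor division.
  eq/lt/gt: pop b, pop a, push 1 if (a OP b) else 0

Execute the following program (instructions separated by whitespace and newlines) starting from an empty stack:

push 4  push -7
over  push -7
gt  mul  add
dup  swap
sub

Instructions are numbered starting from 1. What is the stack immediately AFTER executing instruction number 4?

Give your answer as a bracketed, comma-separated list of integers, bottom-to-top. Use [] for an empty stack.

Step 1 ('push 4'): [4]
Step 2 ('push -7'): [4, -7]
Step 3 ('over'): [4, -7, 4]
Step 4 ('push -7'): [4, -7, 4, -7]

Answer: [4, -7, 4, -7]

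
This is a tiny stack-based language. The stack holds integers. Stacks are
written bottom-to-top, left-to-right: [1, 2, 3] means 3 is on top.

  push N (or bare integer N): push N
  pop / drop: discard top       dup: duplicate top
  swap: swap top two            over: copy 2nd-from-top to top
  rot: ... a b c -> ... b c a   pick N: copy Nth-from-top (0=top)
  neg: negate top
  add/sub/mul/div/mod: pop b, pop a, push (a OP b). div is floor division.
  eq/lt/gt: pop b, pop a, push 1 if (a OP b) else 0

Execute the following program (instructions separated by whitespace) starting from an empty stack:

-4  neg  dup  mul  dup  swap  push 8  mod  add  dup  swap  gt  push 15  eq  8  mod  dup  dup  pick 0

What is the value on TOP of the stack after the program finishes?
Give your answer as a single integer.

Answer: 0

Derivation:
After 'push -4': [-4]
After 'neg': [4]
After 'dup': [4, 4]
After 'mul': [16]
After 'dup': [16, 16]
After 'swap': [16, 16]
After 'push 8': [16, 16, 8]
After 'mod': [16, 0]
After 'add': [16]
After 'dup': [16, 16]
After 'swap': [16, 16]
After 'gt': [0]
After 'push 15': [0, 15]
After 'eq': [0]
After 'push 8': [0, 8]
After 'mod': [0]
After 'dup': [0, 0]
After 'dup': [0, 0, 0]
After 'pick 0': [0, 0, 0, 0]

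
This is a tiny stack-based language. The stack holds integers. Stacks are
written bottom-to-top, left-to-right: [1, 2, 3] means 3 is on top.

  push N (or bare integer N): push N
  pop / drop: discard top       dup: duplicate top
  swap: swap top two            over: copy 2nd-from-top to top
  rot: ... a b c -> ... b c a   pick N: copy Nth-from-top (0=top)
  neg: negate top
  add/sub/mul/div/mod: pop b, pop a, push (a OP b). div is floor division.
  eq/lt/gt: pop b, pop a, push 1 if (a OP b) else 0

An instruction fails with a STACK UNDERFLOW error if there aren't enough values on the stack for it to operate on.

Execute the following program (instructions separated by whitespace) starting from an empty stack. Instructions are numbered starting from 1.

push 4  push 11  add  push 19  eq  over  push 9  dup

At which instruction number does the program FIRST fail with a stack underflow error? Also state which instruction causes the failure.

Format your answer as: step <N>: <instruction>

Answer: step 6: over

Derivation:
Step 1 ('push 4'): stack = [4], depth = 1
Step 2 ('push 11'): stack = [4, 11], depth = 2
Step 3 ('add'): stack = [15], depth = 1
Step 4 ('push 19'): stack = [15, 19], depth = 2
Step 5 ('eq'): stack = [0], depth = 1
Step 6 ('over'): needs 2 value(s) but depth is 1 — STACK UNDERFLOW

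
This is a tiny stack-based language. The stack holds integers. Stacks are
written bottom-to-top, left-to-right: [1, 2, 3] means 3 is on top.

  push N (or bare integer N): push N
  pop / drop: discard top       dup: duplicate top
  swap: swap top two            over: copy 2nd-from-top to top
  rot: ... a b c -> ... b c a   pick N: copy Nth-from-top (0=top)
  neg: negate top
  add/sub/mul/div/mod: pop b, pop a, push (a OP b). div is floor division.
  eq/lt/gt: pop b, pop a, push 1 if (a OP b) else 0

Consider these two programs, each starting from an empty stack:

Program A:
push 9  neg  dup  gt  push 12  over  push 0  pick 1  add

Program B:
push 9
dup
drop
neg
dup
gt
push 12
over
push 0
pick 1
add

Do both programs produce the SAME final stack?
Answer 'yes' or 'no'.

Answer: yes

Derivation:
Program A trace:
  After 'push 9': [9]
  After 'neg': [-9]
  After 'dup': [-9, -9]
  After 'gt': [0]
  After 'push 12': [0, 12]
  After 'over': [0, 12, 0]
  After 'push 0': [0, 12, 0, 0]
  After 'pick 1': [0, 12, 0, 0, 0]
  After 'add': [0, 12, 0, 0]
Program A final stack: [0, 12, 0, 0]

Program B trace:
  After 'push 9': [9]
  After 'dup': [9, 9]
  After 'drop': [9]
  After 'neg': [-9]
  After 'dup': [-9, -9]
  After 'gt': [0]
  After 'push 12': [0, 12]
  After 'over': [0, 12, 0]
  After 'push 0': [0, 12, 0, 0]
  After 'pick 1': [0, 12, 0, 0, 0]
  After 'add': [0, 12, 0, 0]
Program B final stack: [0, 12, 0, 0]
Same: yes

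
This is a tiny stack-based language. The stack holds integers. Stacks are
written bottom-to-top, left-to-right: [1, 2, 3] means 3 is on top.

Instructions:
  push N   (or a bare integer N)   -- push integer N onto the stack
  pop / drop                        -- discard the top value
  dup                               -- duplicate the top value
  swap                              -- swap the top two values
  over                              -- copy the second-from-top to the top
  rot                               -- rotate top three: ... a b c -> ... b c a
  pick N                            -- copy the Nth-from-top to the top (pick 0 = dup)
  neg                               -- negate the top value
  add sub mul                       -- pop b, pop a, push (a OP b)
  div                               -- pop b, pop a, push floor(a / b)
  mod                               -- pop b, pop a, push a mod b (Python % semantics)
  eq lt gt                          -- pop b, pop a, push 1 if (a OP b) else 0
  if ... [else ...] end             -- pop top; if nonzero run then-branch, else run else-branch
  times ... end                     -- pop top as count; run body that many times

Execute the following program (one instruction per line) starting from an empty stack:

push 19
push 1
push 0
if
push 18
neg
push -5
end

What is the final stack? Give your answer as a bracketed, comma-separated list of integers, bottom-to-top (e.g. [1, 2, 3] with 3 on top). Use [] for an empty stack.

Answer: [19, 1]

Derivation:
After 'push 19': [19]
After 'push 1': [19, 1]
After 'push 0': [19, 1, 0]
After 'if': [19, 1]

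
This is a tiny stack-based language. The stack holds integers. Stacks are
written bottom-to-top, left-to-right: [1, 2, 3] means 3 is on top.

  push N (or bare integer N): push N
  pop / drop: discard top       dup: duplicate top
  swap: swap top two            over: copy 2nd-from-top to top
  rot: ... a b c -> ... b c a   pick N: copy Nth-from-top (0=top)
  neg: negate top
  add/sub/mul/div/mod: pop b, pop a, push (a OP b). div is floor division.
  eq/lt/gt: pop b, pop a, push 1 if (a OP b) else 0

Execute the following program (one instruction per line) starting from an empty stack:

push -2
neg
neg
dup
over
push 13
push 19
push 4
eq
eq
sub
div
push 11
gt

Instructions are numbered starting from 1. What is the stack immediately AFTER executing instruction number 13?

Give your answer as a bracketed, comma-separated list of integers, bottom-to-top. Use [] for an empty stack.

Answer: [-2, 1, 11]

Derivation:
Step 1 ('push -2'): [-2]
Step 2 ('neg'): [2]
Step 3 ('neg'): [-2]
Step 4 ('dup'): [-2, -2]
Step 5 ('over'): [-2, -2, -2]
Step 6 ('push 13'): [-2, -2, -2, 13]
Step 7 ('push 19'): [-2, -2, -2, 13, 19]
Step 8 ('push 4'): [-2, -2, -2, 13, 19, 4]
Step 9 ('eq'): [-2, -2, -2, 13, 0]
Step 10 ('eq'): [-2, -2, -2, 0]
Step 11 ('sub'): [-2, -2, -2]
Step 12 ('div'): [-2, 1]
Step 13 ('push 11'): [-2, 1, 11]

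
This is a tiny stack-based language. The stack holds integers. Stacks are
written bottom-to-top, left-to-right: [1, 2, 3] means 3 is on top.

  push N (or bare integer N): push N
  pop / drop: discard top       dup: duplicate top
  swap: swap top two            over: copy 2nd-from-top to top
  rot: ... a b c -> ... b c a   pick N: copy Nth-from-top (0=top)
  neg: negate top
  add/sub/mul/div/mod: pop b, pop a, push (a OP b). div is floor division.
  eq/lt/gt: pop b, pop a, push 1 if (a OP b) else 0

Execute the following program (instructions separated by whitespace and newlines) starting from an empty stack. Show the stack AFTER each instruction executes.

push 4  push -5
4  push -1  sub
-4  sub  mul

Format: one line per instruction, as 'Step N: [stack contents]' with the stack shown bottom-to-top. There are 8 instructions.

Step 1: [4]
Step 2: [4, -5]
Step 3: [4, -5, 4]
Step 4: [4, -5, 4, -1]
Step 5: [4, -5, 5]
Step 6: [4, -5, 5, -4]
Step 7: [4, -5, 9]
Step 8: [4, -45]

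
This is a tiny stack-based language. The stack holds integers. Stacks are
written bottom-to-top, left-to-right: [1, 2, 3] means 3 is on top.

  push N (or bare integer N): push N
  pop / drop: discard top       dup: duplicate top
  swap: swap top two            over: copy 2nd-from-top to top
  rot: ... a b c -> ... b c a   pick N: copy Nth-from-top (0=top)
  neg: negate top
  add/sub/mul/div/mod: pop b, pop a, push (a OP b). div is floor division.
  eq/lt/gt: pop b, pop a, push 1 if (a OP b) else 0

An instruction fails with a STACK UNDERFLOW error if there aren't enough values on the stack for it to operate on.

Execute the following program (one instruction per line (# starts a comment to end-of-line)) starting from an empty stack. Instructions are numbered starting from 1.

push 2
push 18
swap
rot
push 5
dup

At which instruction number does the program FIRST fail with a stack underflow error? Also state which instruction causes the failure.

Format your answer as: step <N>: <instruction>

Step 1 ('push 2'): stack = [2], depth = 1
Step 2 ('push 18'): stack = [2, 18], depth = 2
Step 3 ('swap'): stack = [18, 2], depth = 2
Step 4 ('rot'): needs 3 value(s) but depth is 2 — STACK UNDERFLOW

Answer: step 4: rot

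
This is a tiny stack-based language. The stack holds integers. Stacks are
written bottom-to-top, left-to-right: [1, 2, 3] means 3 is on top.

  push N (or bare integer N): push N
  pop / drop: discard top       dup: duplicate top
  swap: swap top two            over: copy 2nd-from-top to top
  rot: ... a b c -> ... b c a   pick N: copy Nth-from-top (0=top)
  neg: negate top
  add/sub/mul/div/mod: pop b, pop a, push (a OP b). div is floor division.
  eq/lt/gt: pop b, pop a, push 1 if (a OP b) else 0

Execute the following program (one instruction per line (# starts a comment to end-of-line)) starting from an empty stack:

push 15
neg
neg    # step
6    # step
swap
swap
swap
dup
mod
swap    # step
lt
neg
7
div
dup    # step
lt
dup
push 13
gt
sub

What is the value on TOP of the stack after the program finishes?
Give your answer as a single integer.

Answer: 0

Derivation:
After 'push 15': [15]
After 'neg': [-15]
After 'neg': [15]
After 'push 6': [15, 6]
After 'swap': [6, 15]
After 'swap': [15, 6]
After 'swap': [6, 15]
After 'dup': [6, 15, 15]
After 'mod': [6, 0]
After 'swap': [0, 6]
After 'lt': [1]
After 'neg': [-1]
After 'push 7': [-1, 7]
After 'div': [-1]
After 'dup': [-1, -1]
After 'lt': [0]
After 'dup': [0, 0]
After 'push 13': [0, 0, 13]
After 'gt': [0, 0]
After 'sub': [0]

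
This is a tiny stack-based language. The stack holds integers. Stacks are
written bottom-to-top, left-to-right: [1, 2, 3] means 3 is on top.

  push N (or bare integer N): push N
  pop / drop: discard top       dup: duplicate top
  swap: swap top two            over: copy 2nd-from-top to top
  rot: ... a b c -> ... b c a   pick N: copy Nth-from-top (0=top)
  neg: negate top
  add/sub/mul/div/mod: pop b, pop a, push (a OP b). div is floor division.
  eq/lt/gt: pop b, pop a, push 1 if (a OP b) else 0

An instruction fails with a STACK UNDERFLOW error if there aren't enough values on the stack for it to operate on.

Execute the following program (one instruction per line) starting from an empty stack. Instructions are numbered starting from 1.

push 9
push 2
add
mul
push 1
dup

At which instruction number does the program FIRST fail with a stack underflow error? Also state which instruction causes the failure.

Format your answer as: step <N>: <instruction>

Step 1 ('push 9'): stack = [9], depth = 1
Step 2 ('push 2'): stack = [9, 2], depth = 2
Step 3 ('add'): stack = [11], depth = 1
Step 4 ('mul'): needs 2 value(s) but depth is 1 — STACK UNDERFLOW

Answer: step 4: mul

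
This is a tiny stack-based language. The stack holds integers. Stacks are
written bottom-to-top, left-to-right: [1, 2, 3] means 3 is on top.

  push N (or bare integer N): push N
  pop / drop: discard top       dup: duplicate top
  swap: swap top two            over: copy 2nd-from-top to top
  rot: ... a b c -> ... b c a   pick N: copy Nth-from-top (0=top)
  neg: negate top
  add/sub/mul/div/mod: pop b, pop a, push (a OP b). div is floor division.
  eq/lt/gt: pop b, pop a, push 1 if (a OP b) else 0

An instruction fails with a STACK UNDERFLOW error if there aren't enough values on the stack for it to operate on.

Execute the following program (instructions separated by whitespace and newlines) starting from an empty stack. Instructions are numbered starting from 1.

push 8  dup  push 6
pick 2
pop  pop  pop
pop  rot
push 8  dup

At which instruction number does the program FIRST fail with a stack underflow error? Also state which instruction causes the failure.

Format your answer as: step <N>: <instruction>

Step 1 ('push 8'): stack = [8], depth = 1
Step 2 ('dup'): stack = [8, 8], depth = 2
Step 3 ('push 6'): stack = [8, 8, 6], depth = 3
Step 4 ('pick 2'): stack = [8, 8, 6, 8], depth = 4
Step 5 ('pop'): stack = [8, 8, 6], depth = 3
Step 6 ('pop'): stack = [8, 8], depth = 2
Step 7 ('pop'): stack = [8], depth = 1
Step 8 ('pop'): stack = [], depth = 0
Step 9 ('rot'): needs 3 value(s) but depth is 0 — STACK UNDERFLOW

Answer: step 9: rot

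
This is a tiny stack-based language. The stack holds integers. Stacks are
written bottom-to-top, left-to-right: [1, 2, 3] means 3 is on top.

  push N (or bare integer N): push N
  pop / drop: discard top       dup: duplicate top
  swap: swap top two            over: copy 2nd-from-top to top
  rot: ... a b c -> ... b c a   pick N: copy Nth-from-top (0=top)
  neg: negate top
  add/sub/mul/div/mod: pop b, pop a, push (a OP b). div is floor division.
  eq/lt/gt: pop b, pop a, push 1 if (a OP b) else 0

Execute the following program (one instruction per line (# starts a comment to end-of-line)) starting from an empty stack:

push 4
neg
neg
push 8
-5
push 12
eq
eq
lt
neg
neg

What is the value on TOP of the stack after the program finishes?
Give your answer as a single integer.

Answer: 0

Derivation:
After 'push 4': [4]
After 'neg': [-4]
After 'neg': [4]
After 'push 8': [4, 8]
After 'push -5': [4, 8, -5]
After 'push 12': [4, 8, -5, 12]
After 'eq': [4, 8, 0]
After 'eq': [4, 0]
After 'lt': [0]
After 'neg': [0]
After 'neg': [0]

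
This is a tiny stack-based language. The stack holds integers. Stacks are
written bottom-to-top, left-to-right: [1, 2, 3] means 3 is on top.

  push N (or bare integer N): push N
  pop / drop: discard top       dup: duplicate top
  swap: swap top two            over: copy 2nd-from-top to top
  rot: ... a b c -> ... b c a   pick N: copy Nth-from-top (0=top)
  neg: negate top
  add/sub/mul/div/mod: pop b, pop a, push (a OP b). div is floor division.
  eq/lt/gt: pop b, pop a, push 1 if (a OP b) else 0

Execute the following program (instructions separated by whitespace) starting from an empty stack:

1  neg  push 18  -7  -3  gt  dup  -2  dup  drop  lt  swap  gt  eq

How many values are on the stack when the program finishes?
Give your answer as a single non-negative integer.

After 'push 1': stack = [1] (depth 1)
After 'neg': stack = [-1] (depth 1)
After 'push 18': stack = [-1, 18] (depth 2)
After 'push -7': stack = [-1, 18, -7] (depth 3)
After 'push -3': stack = [-1, 18, -7, -3] (depth 4)
After 'gt': stack = [-1, 18, 0] (depth 3)
After 'dup': stack = [-1, 18, 0, 0] (depth 4)
After 'push -2': stack = [-1, 18, 0, 0, -2] (depth 5)
After 'dup': stack = [-1, 18, 0, 0, -2, -2] (depth 6)
After 'drop': stack = [-1, 18, 0, 0, -2] (depth 5)
After 'lt': stack = [-1, 18, 0, 0] (depth 4)
After 'swap': stack = [-1, 18, 0, 0] (depth 4)
After 'gt': stack = [-1, 18, 0] (depth 3)
After 'eq': stack = [-1, 0] (depth 2)

Answer: 2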